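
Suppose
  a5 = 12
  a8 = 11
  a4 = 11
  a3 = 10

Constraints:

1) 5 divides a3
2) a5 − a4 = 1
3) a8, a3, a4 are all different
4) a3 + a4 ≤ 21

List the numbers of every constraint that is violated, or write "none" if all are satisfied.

Violated: 3.

1) 10 / 5 = 2, so 5 divides 10  ✔
2) a5 − a4 = 12 − 11 = 1  ✔
3) a8 = a4 = 11, not all different  ✘
4) a3 + a4 = 10 + 11 = 21; 21 ≤ 21  ✔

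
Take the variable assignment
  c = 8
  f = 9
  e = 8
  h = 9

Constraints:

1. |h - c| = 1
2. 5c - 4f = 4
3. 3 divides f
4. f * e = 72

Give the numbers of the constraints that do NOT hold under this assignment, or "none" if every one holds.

1. |9 - 8| = 1  true
2. 5c - 4f = 5(8) - 4(9) = 4  true
3. 9 / 3 = 3, so 3 divides 9  true
4. f * e = 9 * 8 = 72  true

The assignment satisfies every constraint.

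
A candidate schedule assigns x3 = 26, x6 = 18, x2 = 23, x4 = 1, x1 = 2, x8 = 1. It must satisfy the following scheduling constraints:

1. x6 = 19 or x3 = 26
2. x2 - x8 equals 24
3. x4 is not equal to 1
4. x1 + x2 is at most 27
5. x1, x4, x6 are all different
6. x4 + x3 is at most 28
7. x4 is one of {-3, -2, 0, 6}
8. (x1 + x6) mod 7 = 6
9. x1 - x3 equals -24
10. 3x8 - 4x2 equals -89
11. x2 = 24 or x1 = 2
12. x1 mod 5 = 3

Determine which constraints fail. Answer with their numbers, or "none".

Violated: 2, 3, 7, 12.

1. x6 = 18 ≠ 19, but x3 = 26 = 26 (second disjunct) — OK.
2. x2 - x8 = 23 - 1 = 22, not 24 — violated.
3. x4 = 1, but 1 is required to differ — violated.
4. x1 + x2 = 2 + 23 = 25; 25 ≤ 27 — OK.
5. values 2, 1, 18 are pairwise distinct — OK.
6. x4 + x3 = 1 + 26 = 27; 27 ≤ 28 — OK.
7. x4 = 1 is not in {-3, -2, 0, 6} — violated.
8. x1 + x6 = 20; 20 mod 7 = 6 — OK.
9. x1 - x3 = 2 - 26 = -24 — OK.
10. 3x8 - 4x2 = 3(1) - 4(23) = -89 — OK.
11. x2 = 23 ≠ 24, but x1 = 2 = 2 (second disjunct) — OK.
12. 2 mod 5 = 2, not 3 — violated.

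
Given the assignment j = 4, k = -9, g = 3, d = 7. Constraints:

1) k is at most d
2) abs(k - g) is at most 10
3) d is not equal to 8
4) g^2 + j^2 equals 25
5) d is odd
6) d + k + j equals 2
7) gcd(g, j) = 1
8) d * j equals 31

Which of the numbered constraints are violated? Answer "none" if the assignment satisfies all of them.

1) k = -9, d = 7; -9 ≤ 7 — satisfied.
2) abs(-9 - 3) = 12; 12 > 10, exceeds bound 10 — violated.
3) d = 7, and 7 ≠ 8 — satisfied.
4) g^2 + j^2 = 3^2 + 4^2 = 9 + 16 = 25 — satisfied.
5) d = 7 is odd — satisfied.
6) d + k + j = 7 + (-9) + 4 = 2 — satisfied.
7) gcd(3, 4) = 1 — satisfied.
8) d * j = 7 * 4 = 28, not 31 — violated.

Constraints 2 and 8 are violated.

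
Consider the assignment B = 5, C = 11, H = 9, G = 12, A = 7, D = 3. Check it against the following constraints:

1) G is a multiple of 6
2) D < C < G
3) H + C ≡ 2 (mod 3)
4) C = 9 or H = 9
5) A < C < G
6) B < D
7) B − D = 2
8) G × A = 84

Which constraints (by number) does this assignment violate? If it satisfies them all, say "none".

Constraint 6 is violated.

1) 12 / 6 = 2, so 6 divides 12 — satisfied.
2) values 3 < 11 < 12 — satisfied.
3) H + C = 20; 20 mod 3 = 2 — satisfied.
4) C = 11 ≠ 9, but H = 9 = 9 (second disjunct) — satisfied.
5) values 7 < 11 < 12 — satisfied.
6) B = 5, D = 3; 5 ≥ 3 (want <) — violated.
7) B − D = 5 − 3 = 2 — satisfied.
8) G × A = 12 × 7 = 84 — satisfied.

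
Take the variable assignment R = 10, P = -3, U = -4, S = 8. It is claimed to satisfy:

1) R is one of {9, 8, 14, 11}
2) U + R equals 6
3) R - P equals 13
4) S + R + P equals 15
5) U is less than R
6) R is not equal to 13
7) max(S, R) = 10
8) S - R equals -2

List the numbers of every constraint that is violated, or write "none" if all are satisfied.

1) R = 10 is not in {9, 8, 14, 11} — violated.
2) U + R = -4 + 10 = 6 — satisfied.
3) R - P = 10 - (-3) = 13 — satisfied.
4) S + R + P = 8 + 10 + (-3) = 15 — satisfied.
5) U = -4, R = 10; -4 < 10 — satisfied.
6) R = 10, and 10 ≠ 13 — satisfied.
7) max(8, 10) = 10 — satisfied.
8) S - R = 8 - 10 = -2 — satisfied.

Constraint 1 is violated.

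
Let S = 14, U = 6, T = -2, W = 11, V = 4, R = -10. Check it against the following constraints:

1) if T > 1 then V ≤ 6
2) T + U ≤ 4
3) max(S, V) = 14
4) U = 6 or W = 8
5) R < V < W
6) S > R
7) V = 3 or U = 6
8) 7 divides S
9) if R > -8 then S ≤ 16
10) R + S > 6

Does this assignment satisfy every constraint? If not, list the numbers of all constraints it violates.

Constraint 10 is violated.

1) T = -2, not > 1; antecedent false, conditional vacuously true — holds.
2) T + U = -2 + 6 = 4; 4 ≤ 4 — holds.
3) max(14, 4) = 14 — holds.
4) U = 6 = 6 (first disjunct) — holds.
5) values -10 < 4 < 11 — holds.
6) S = 14, R = -10; 14 > -10 — holds.
7) V = 4 ≠ 3, but U = 6 = 6 (second disjunct) — holds.
8) 14 / 7 = 2, so 7 divides 14 — holds.
9) R = -10, not > -8; antecedent false, conditional vacuously true — holds.
10) R + S = -10 + 14 = 4; 4 ≤ 6, bound 6 not met — fails.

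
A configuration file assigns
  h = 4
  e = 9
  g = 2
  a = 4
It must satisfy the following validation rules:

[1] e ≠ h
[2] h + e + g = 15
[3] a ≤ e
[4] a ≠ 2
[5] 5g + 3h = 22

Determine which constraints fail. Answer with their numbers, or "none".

[1] e = 9, h = 4; distinct  holds
[2] h + e + g = 4 + 9 + 2 = 15  holds
[3] a = 4, e = 9; 4 ≤ 9  holds
[4] a = 4, and 4 ≠ 2  holds
[5] 5g + 3h = 5(2) + 3(4) = 22  holds

None — every constraint holds.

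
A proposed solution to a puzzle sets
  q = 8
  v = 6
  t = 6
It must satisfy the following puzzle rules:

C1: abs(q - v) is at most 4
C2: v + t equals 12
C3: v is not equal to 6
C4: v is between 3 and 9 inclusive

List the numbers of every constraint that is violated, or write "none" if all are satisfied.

C1: abs(8 - 6) = 2; 2 ≤ 4  holds
C2: v + t = 6 + 6 = 12  holds
C3: v = 6, but 6 is required to differ  fails
C4: v = 6 lies in [3, 9]  holds

The assignment fails constraint 3.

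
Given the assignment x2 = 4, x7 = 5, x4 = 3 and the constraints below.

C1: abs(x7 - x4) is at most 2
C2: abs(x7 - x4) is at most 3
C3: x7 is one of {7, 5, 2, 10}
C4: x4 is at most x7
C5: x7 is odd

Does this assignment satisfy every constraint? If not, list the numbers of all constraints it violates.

C1: abs(5 - 3) = 2; 2 ≤ 2  yes
C2: abs(5 - 3) = 2; 2 ≤ 3  yes
C3: x7 = 5 is in {7, 5, 2, 10}  yes
C4: x4 = 3, x7 = 5; 3 ≤ 5  yes
C5: x7 = 5 is odd  yes

No violations.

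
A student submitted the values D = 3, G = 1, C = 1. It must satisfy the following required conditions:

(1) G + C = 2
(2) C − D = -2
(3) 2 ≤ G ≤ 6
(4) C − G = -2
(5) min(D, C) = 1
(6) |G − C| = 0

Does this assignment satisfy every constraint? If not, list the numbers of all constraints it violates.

(1) G + C = 1 + 1 = 2  ✔
(2) C − D = 1 − 3 = -2  ✔
(3) G = 1 is outside [2, 6]  ✘
(4) C − G = 1 − 1 = 0, not -2  ✘
(5) min(3, 1) = 1  ✔
(6) |1 − 1| = 0  ✔

Constraints 3, 4 do not hold.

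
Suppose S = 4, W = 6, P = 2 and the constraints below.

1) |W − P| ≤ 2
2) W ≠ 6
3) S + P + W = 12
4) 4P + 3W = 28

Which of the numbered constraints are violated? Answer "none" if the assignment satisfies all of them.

The assignment fails constraints 1, 2, 4.

1) |6 − 2| = 4; 4 > 2, exceeds bound 2  no
2) W = 6, but 6 is required to differ  no
3) S + P + W = 4 + 2 + 6 = 12  yes
4) 4P + 3W = 4(2) + 3(6) = 26, not 28  no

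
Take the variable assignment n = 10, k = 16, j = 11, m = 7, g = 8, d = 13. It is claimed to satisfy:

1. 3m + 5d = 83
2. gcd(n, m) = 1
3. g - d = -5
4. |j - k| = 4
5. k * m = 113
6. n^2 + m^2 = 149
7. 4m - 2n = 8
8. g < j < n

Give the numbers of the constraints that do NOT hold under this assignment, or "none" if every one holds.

The assignment fails constraints 1, 4, 5, and 8.

1. 3m + 5d = 3(7) + 5(13) = 86, not 83  ✗
2. gcd(10, 7) = 1  ✓
3. g - d = 8 - 13 = -5  ✓
4. |11 - 16| = 5, not 4  ✗
5. k * m = 16 * 7 = 112, not 113  ✗
6. n^2 + m^2 = 10^2 + 7^2 = 100 + 49 = 149  ✓
7. 4m - 2n = 4(7) - 2(10) = 8  ✓
8. values 8, 11, 10; j = 11 is not < n = 10  ✗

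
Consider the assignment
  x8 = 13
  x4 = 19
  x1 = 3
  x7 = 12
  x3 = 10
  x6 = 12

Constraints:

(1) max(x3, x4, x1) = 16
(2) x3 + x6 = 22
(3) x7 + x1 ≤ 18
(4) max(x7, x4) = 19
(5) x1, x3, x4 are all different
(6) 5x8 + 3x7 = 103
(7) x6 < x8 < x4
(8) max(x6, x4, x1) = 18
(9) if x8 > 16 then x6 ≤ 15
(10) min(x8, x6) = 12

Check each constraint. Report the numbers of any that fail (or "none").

No — constraints 1, 6, 8 are not satisfied.

(1) max(10, 19, 3) = 19, not 16  ✘
(2) x3 + x6 = 10 + 12 = 22  ✔
(3) x7 + x1 = 12 + 3 = 15; 15 ≤ 18  ✔
(4) max(12, 19) = 19  ✔
(5) values 3, 10, 19 are pairwise distinct  ✔
(6) 5x8 + 3x7 = 5(13) + 3(12) = 101, not 103  ✘
(7) values 12 < 13 < 19  ✔
(8) max(12, 19, 3) = 19, not 18  ✘
(9) x8 = 13, not > 16; antecedent false, conditional vacuously true  ✔
(10) min(13, 12) = 12  ✔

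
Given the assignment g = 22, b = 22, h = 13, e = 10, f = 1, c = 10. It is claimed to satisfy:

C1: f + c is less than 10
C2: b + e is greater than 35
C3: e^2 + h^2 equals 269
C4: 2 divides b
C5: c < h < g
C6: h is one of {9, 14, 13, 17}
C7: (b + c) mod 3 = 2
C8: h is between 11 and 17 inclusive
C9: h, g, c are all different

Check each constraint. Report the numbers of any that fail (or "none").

Constraints 1 and 2 do not hold.

C1: f + c = 1 + 10 = 11; 11 ≥ 10, bound 10 not met  ✗
C2: b + e = 22 + 10 = 32; 32 ≤ 35, bound 35 not met  ✗
C3: e^2 + h^2 = 10^2 + 13^2 = 100 + 169 = 269  ✓
C4: 22 / 2 = 11, so 2 divides 22  ✓
C5: values 10 < 13 < 22  ✓
C6: h = 13 is in {9, 14, 13, 17}  ✓
C7: b + c = 32; 32 mod 3 = 2  ✓
C8: h = 13 lies in [11, 17]  ✓
C9: values 13, 22, 10 are pairwise distinct  ✓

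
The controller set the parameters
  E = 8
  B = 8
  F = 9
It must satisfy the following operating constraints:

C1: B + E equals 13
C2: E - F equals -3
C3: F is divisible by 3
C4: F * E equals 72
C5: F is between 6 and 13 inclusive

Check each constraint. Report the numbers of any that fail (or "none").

Constraints 1, 2 are violated.

C1: B + E = 8 + 8 = 16, not 13  no
C2: E - F = 8 - 9 = -1, not -3  no
C3: 9 / 3 = 3, so 3 divides 9  yes
C4: F * E = 9 * 8 = 72  yes
C5: F = 9 lies in [6, 13]  yes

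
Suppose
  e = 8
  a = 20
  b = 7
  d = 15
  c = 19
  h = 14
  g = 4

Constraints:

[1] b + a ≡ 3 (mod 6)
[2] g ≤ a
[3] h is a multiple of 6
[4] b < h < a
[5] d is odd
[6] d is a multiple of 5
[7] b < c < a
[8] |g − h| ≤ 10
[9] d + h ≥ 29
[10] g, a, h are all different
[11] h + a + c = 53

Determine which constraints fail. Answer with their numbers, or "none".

[1] b + a = 27; 27 mod 6 = 3 — holds.
[2] g = 4, a = 20; 4 ≤ 20 — holds.
[3] 14 = 6×2 + 2, so 6 does not divide 14 — does not hold.
[4] values 7 < 14 < 20 — holds.
[5] d = 15 is odd — holds.
[6] 15 / 5 = 3, so 5 divides 15 — holds.
[7] values 7 < 19 < 20 — holds.
[8] |4 − 14| = 10; 10 ≤ 10 — holds.
[9] d + h = 15 + 14 = 29; 29 ≥ 29 — holds.
[10] values 4, 20, 14 are pairwise distinct — holds.
[11] h + a + c = 14 + 20 + 19 = 53 — holds.

Constraint 3 is violated.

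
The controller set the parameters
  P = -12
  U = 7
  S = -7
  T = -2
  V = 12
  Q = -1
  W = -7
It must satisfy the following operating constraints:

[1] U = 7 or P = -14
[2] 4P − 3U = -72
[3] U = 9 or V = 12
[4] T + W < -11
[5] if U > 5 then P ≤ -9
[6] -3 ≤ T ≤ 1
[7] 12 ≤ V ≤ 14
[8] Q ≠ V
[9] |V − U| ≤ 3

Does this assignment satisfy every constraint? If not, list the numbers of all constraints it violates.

The assignment fails constraints 2, 4, and 9.

[1] U = 7 = 7 (first disjunct) — holds.
[2] 4P − 3U = 4(-12) − 3(7) = -69, not -72 — fails.
[3] U = 7 ≠ 9, but V = 12 = 12 (second disjunct) — holds.
[4] T + W = -2 + (-7) = -9; -9 ≥ -11, bound -11 not met — fails.
[5] U = 7 > 5, so we need P ≤ -9; P = -12 ≤ -9 — holds.
[6] T = -2 lies in [-3, 1] — holds.
[7] V = 12 lies in [12, 14] — holds.
[8] Q = -1, V = 12; distinct — holds.
[9] |12 − 7| = 5; 5 > 3, exceeds bound 3 — fails.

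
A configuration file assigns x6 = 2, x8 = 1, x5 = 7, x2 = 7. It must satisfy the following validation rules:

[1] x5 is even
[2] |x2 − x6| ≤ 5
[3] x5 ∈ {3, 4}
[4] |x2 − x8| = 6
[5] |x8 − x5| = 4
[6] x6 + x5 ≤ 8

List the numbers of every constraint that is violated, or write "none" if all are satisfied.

[1] x5 = 7 is odd — violated.
[2] |7 − 2| = 5; 5 ≤ 5 — OK.
[3] x5 = 7 is not in {3, 4} — violated.
[4] |7 − 1| = 6 — OK.
[5] |1 − 7| = 6, not 4 — violated.
[6] x6 + x5 = 2 + 7 = 9; 9 > 8, bound 8 not met — violated.

Violated: 1, 3, 5, and 6.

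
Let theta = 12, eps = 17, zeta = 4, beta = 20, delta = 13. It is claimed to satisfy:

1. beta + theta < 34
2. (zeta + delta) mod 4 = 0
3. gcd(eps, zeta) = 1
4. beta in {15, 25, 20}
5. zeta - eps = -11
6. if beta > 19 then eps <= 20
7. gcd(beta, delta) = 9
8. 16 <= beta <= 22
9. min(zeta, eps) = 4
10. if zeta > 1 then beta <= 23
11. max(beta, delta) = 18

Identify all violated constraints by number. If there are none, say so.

The assignment fails constraints 2, 5, 7, 11.

1. beta + theta = 20 + 12 = 32; 32 < 34  ✔
2. zeta + delta = 17; 17 mod 4 = 1, not 0  ✘
3. gcd(17, 4) = 1  ✔
4. beta = 20 is in {15, 25, 20}  ✔
5. zeta - eps = 4 - 17 = -13, not -11  ✘
6. beta = 20 > 19, so we need eps ≤ 20; eps = 17 ≤ 20  ✔
7. gcd(20, 13) = 1, not 9  ✘
8. beta = 20 lies in [16, 22]  ✔
9. min(4, 17) = 4  ✔
10. zeta = 4 > 1, so we need beta ≤ 23; beta = 20 ≤ 23  ✔
11. max(20, 13) = 20, not 18  ✘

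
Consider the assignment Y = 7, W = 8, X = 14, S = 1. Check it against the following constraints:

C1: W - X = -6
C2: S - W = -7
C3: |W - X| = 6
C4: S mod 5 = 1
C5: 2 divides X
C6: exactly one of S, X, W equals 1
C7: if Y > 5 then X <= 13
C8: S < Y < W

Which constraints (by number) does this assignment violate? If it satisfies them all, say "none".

C1: W - X = 8 - 14 = -6 — holds.
C2: S - W = 1 - 8 = -7 — holds.
C3: |8 - 14| = 6 — holds.
C4: 1 mod 5 = 1 — holds.
C5: 14 / 2 = 7, so 2 divides 14 — holds.
C6: S=1, X=14, W=8; 1 of them equals 1 — holds.
C7: Y = 7 > 5, so we need X ≤ 13; but X = 14 > 13 — does not hold.
C8: values 1 < 7 < 8 — holds.

Violated: 7.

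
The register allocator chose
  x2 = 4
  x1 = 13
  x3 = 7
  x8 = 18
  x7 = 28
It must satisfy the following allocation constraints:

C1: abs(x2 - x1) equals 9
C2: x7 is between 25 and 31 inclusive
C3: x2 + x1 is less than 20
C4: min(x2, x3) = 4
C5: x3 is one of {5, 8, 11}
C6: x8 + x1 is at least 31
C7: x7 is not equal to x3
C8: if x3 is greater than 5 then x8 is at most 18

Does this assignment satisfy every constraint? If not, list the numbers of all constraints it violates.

C1: abs(4 - 13) = 9 — holds.
C2: x7 = 28 lies in [25, 31] — holds.
C3: x2 + x1 = 4 + 13 = 17; 17 < 20 — holds.
C4: min(4, 7) = 4 — holds.
C5: x3 = 7 is not in {5, 8, 11} — does not hold.
C6: x8 + x1 = 18 + 13 = 31; 31 ≥ 31 — holds.
C7: x7 = 28, x3 = 7; distinct — holds.
C8: x3 = 7 > 5, so we need x8 ≤ 18; x8 = 18 ≤ 18 — holds.

Violated: 5.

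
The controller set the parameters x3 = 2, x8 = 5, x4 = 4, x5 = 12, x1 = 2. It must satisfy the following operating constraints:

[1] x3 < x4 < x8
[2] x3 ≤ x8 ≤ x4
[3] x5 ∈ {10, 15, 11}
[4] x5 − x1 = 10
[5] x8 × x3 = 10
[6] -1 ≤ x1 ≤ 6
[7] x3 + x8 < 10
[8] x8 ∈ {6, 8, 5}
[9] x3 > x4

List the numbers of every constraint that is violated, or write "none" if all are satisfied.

[1] values 2 < 4 < 5 — satisfied.
[2] values 2, 5, 4; x8 = 5 is not ≤ x4 = 4 — violated.
[3] x5 = 12 is not in {10, 15, 11} — violated.
[4] x5 − x1 = 12 − 2 = 10 — satisfied.
[5] x8 × x3 = 5 × 2 = 10 — satisfied.
[6] x1 = 2 lies in [-1, 6] — satisfied.
[7] x3 + x8 = 2 + 5 = 7; 7 < 10 — satisfied.
[8] x8 = 5 is in {6, 8, 5} — satisfied.
[9] x3 = 2, x4 = 4; 2 ≤ 4 (want >) — violated.

Constraints 2, 3, and 9 are violated.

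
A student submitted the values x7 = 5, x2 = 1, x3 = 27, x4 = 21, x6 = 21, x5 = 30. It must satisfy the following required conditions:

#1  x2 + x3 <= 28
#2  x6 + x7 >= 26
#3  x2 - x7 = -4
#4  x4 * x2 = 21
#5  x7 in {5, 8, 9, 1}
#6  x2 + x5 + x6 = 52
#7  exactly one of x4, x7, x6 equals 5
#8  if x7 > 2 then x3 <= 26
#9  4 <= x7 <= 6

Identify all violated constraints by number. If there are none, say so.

#1 x2 + x3 = 1 + 27 = 28; 28 ≤ 28 — holds.
#2 x6 + x7 = 21 + 5 = 26; 26 ≥ 26 — holds.
#3 x2 - x7 = 1 - 5 = -4 — holds.
#4 x4 * x2 = 21 * 1 = 21 — holds.
#5 x7 = 5 is in {5, 8, 9, 1} — holds.
#6 x2 + x5 + x6 = 1 + 30 + 21 = 52 — holds.
#7 x4=21, x7=5, x6=21; 1 of them equals 5 — holds.
#8 x7 = 5 > 2, so we need x3 ≤ 26; but x3 = 27 > 26 — does not hold.
#9 x7 = 5 lies in [4, 6] — holds.

No — constraint 8 is not satisfied.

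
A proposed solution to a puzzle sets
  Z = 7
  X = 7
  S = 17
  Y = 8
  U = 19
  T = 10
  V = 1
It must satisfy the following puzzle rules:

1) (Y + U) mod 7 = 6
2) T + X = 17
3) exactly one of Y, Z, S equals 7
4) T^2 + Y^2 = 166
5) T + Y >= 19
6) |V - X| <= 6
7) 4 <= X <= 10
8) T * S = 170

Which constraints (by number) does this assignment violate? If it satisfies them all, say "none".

1) Y + U = 27; 27 mod 7 = 6  ✔
2) T + X = 10 + 7 = 17  ✔
3) Y=8, Z=7, S=17; 1 of them equals 7  ✔
4) T^2 + Y^2 = 10^2 + 8^2 = 100 + 64 = 164, not 166  ✘
5) T + Y = 10 + 8 = 18; 18 < 19, bound 19 not met  ✘
6) |1 - 7| = 6; 6 ≤ 6  ✔
7) X = 7 lies in [4, 10]  ✔
8) T * S = 10 * 17 = 170  ✔

The assignment fails constraints 4, 5.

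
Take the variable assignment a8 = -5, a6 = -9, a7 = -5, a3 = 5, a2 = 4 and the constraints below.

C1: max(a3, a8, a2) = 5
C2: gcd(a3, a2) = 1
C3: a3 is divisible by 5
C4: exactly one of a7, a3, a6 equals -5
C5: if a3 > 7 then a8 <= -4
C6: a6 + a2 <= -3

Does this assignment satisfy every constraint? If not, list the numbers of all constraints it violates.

C1: max(5, -5, 4) = 5 — holds.
C2: gcd(5, 4) = 1 — holds.
C3: 5 / 5 = 1, so 5 divides 5 — holds.
C4: a7=-5, a3=5, a6=-9; 1 of them equals -5 — holds.
C5: a3 = 5, not > 7; antecedent false, conditional vacuously true — holds.
C6: a6 + a2 = -9 + 4 = -5; -5 ≤ -3 — holds.

Yes — all constraints hold.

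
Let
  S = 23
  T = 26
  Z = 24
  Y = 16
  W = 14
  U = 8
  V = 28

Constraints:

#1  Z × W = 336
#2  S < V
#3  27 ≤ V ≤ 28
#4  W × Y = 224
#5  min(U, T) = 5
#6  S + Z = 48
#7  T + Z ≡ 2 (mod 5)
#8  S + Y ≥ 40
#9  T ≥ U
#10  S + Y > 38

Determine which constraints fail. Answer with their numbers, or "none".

No — constraints 5, 6, 7, 8 are not satisfied.

#1 Z × W = 24 × 14 = 336 — holds.
#2 S = 23, V = 28; 23 < 28 — holds.
#3 V = 28 lies in [27, 28] — holds.
#4 W × Y = 14 × 16 = 224 — holds.
#5 min(8, 26) = 8, not 5 — fails.
#6 S + Z = 23 + 24 = 47, not 48 — fails.
#7 T + Z = 50; 50 mod 5 = 0, not 2 — fails.
#8 S + Y = 23 + 16 = 39; 39 < 40, bound 40 not met — fails.
#9 T = 26, U = 8; 26 ≥ 8 — holds.
#10 S + Y = 23 + 16 = 39; 39 > 38 — holds.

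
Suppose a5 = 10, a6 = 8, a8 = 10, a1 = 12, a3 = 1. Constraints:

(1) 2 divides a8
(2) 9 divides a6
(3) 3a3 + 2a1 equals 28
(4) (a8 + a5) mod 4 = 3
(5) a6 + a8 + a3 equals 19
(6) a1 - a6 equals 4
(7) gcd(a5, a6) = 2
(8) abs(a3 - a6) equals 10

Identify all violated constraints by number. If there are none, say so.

(1) 10 / 2 = 5, so 2 divides 10  yes
(2) 8 = 9*0 + 8, so 9 does not divide 8  no
(3) 3a3 + 2a1 = 3(1) + 2(12) = 27, not 28  no
(4) a8 + a5 = 20; 20 mod 4 = 0, not 3  no
(5) a6 + a8 + a3 = 8 + 10 + 1 = 19  yes
(6) a1 - a6 = 12 - 8 = 4  yes
(7) gcd(10, 8) = 2  yes
(8) abs(1 - 8) = 7, not 10  no

Constraints 2, 3, 4, 8 are violated.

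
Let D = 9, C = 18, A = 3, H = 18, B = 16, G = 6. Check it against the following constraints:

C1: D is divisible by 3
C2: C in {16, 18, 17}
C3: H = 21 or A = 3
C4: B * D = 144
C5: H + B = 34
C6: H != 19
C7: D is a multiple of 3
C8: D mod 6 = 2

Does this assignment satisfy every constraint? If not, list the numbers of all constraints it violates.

C1: 9 / 3 = 3, so 3 divides 9 — OK.
C2: C = 18 is in {16, 18, 17} — OK.
C3: H = 18 ≠ 21, but A = 3 = 3 (second disjunct) — OK.
C4: B * D = 16 * 9 = 144 — OK.
C5: H + B = 18 + 16 = 34 — OK.
C6: H = 18, and 18 ≠ 19 — OK.
C7: 9 / 3 = 3, so 3 divides 9 — OK.
C8: 9 mod 6 = 3, not 2 — violated.

No — constraint 8 is not satisfied.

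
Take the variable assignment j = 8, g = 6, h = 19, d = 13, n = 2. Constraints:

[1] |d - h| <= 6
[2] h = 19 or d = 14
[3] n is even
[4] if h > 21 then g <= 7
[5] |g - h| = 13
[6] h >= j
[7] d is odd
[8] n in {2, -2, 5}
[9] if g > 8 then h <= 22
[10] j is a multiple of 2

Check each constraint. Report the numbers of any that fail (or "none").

[1] |13 - 19| = 6; 6 ≤ 6  ✔
[2] h = 19 = 19 (first disjunct)  ✔
[3] n = 2 is even  ✔
[4] h = 19, not > 21; antecedent false, conditional vacuously true  ✔
[5] |6 - 19| = 13  ✔
[6] h = 19, j = 8; 19 ≥ 8  ✔
[7] d = 13 is odd  ✔
[8] n = 2 is in {2, -2, 5}  ✔
[9] g = 6, not > 8; antecedent false, conditional vacuously true  ✔
[10] 8 / 2 = 4, so 2 divides 8  ✔

None — every constraint holds.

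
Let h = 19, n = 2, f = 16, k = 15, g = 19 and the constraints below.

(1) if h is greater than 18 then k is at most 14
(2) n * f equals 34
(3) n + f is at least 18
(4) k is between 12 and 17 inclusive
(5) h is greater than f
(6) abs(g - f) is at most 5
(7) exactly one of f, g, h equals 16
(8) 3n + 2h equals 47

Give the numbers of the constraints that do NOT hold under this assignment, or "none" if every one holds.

(1) h = 19 > 18, so we need k ≤ 14; but k = 15 > 14 — violated.
(2) n * f = 2 * 16 = 32, not 34 — violated.
(3) n + f = 2 + 16 = 18; 18 ≥ 18 — OK.
(4) k = 15 lies in [12, 17] — OK.
(5) h = 19, f = 16; 19 > 16 — OK.
(6) abs(19 - 16) = 3; 3 ≤ 5 — OK.
(7) f=16, g=19, h=19; 1 of them equals 16 — OK.
(8) 3n + 2h = 3(2) + 2(19) = 44, not 47 — violated.

Constraints 1, 2, and 8 are violated.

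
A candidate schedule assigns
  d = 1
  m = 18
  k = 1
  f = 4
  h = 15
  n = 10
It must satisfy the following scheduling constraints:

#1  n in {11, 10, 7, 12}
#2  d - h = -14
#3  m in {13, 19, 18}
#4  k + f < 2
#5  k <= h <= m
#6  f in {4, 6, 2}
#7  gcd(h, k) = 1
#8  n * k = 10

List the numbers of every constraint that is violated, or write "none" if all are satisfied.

Violated: 4.

#1 n = 10 is in {11, 10, 7, 12} — holds.
#2 d - h = 1 - 15 = -14 — holds.
#3 m = 18 is in {13, 19, 18} — holds.
#4 k + f = 1 + 4 = 5; 5 ≥ 2, bound 2 not met — fails.
#5 values 1 <= 15 <= 18 — holds.
#6 f = 4 is in {4, 6, 2} — holds.
#7 gcd(15, 1) = 1 — holds.
#8 n * k = 10 * 1 = 10 — holds.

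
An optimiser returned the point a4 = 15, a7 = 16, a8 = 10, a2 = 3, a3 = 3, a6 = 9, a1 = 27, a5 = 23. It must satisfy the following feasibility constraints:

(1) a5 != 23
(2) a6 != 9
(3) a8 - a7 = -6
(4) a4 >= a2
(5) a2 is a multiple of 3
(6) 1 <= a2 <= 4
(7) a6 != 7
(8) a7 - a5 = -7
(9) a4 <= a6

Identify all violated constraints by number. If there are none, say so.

Violated: 1, 2, 9.

(1) a5 = 23, but 23 is required to differ — does not hold.
(2) a6 = 9, but 9 is required to differ — does not hold.
(3) a8 - a7 = 10 - 16 = -6 — holds.
(4) a4 = 15, a2 = 3; 15 ≥ 3 — holds.
(5) 3 / 3 = 1, so 3 divides 3 — holds.
(6) a2 = 3 lies in [1, 4] — holds.
(7) a6 = 9, and 9 ≠ 7 — holds.
(8) a7 - a5 = 16 - 23 = -7 — holds.
(9) a4 = 15, a6 = 9; 15 > 9 (want ≤) — does not hold.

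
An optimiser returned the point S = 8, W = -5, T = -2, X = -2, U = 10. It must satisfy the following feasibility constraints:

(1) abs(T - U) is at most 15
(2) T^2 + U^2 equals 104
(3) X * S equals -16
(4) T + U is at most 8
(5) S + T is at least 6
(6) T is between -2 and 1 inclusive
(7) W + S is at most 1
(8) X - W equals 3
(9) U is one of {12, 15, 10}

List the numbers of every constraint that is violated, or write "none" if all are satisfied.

(1) abs(-2 - 10) = 12; 12 ≤ 15 — satisfied.
(2) T^2 + U^2 = (-2)^2 + 10^2 = 4 + 100 = 104 — satisfied.
(3) X * S = -2 * 8 = -16 — satisfied.
(4) T + U = -2 + 10 = 8; 8 ≤ 8 — satisfied.
(5) S + T = 8 + (-2) = 6; 6 ≥ 6 — satisfied.
(6) T = -2 lies in [-2, 1] — satisfied.
(7) W + S = -5 + 8 = 3; 3 > 1, bound 1 not met — violated.
(8) X - W = -2 - (-5) = 3 — satisfied.
(9) U = 10 is in {12, 15, 10} — satisfied.

Constraint 7 is violated.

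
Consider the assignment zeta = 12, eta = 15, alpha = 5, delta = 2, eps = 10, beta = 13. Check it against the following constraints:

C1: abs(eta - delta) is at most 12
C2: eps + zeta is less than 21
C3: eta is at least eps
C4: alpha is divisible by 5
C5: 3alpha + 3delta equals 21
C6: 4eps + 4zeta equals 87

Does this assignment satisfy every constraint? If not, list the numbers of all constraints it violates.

C1: abs(15 - 2) = 13; 13 > 12, exceeds bound 12  fails
C2: eps + zeta = 10 + 12 = 22; 22 ≥ 21, bound 21 not met  fails
C3: eta = 15, eps = 10; 15 ≥ 10  holds
C4: 5 / 5 = 1, so 5 divides 5  holds
C5: 3alpha + 3delta = 3(5) + 3(2) = 21  holds
C6: 4eps + 4zeta = 4(10) + 4(12) = 88, not 87  fails

Constraints 1, 2, and 6 do not hold.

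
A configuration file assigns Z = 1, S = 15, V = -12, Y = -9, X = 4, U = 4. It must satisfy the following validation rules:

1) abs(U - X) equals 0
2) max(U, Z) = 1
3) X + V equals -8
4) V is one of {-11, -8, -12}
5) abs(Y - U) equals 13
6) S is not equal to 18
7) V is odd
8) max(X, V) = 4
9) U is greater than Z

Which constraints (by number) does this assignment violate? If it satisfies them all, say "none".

Constraints 2, 7 do not hold.

1) abs(4 - 4) = 0 — OK.
2) max(4, 1) = 4, not 1 — violated.
3) X + V = 4 + (-12) = -8 — OK.
4) V = -12 is in {-11, -8, -12} — OK.
5) abs(-9 - 4) = 13 — OK.
6) S = 15, and 15 ≠ 18 — OK.
7) V = -12 is even — violated.
8) max(4, -12) = 4 — OK.
9) U = 4, Z = 1; 4 > 1 — OK.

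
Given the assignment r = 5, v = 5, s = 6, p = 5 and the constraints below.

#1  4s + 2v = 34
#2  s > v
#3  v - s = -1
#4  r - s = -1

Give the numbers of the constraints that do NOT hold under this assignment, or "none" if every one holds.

#1 4s + 2v = 4(6) + 2(5) = 34 — satisfied.
#2 s = 6, v = 5; 6 > 5 — satisfied.
#3 v - s = 5 - 6 = -1 — satisfied.
#4 r - s = 5 - 6 = -1 — satisfied.

Yes — all constraints hold.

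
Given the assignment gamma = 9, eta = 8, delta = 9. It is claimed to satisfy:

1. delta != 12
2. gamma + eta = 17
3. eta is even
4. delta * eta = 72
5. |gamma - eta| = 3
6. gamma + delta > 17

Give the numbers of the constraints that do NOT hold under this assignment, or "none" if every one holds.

Constraint 5 does not hold.

1. delta = 9, and 9 ≠ 12 — holds.
2. gamma + eta = 9 + 8 = 17 — holds.
3. eta = 8 is even — holds.
4. delta * eta = 9 * 8 = 72 — holds.
5. |9 - 8| = 1, not 3 — does not hold.
6. gamma + delta = 9 + 9 = 18; 18 > 17 — holds.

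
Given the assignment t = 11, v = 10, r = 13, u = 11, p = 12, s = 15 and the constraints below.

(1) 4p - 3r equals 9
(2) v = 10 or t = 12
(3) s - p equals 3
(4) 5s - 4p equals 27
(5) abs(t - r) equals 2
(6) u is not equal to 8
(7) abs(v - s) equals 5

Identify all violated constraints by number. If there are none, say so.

(1) 4p - 3r = 4(12) - 3(13) = 9  ✔
(2) v = 10 = 10 (first disjunct)  ✔
(3) s - p = 15 - 12 = 3  ✔
(4) 5s - 4p = 5(15) - 4(12) = 27  ✔
(5) abs(11 - 13) = 2  ✔
(6) u = 11, and 11 ≠ 8  ✔
(7) abs(10 - 15) = 5  ✔

None — every constraint holds.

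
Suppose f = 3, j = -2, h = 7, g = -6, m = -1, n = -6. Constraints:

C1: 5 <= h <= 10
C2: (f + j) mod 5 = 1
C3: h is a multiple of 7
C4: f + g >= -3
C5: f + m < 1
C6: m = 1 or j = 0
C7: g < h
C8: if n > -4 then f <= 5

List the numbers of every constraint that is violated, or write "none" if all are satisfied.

C1: h = 7 lies in [5, 10] — satisfied.
C2: f + j = 1; 1 mod 5 = 1 — satisfied.
C3: 7 / 7 = 1, so 7 divides 7 — satisfied.
C4: f + g = 3 + (-6) = -3; -3 ≥ -3 — satisfied.
C5: f + m = 3 + (-1) = 2; 2 ≥ 1, bound 1 not met — violated.
C6: m = -1 ≠ 1 and j = -2 ≠ 0; both disjuncts false — violated.
C7: g = -6, h = 7; -6 < 7 — satisfied.
C8: n = -6, not > -4; antecedent false, conditional vacuously true — satisfied.

Constraints 5, 6 are violated.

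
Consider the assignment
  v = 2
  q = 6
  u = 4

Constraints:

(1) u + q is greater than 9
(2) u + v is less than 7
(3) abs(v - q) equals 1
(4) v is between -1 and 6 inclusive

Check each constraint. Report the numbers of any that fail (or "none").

No — constraint 3 is not satisfied.

(1) u + q = 4 + 6 = 10; 10 > 9 — holds.
(2) u + v = 4 + 2 = 6; 6 < 7 — holds.
(3) abs(2 - 6) = 4, not 1 — does not hold.
(4) v = 2 lies in [-1, 6] — holds.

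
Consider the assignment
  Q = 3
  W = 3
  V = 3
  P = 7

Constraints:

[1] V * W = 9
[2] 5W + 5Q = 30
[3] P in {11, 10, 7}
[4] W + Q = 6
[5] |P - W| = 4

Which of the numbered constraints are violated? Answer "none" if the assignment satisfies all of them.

[1] V * W = 3 * 3 = 9 — holds.
[2] 5W + 5Q = 5(3) + 5(3) = 30 — holds.
[3] P = 7 is in {11, 10, 7} — holds.
[4] W + Q = 3 + 3 = 6 — holds.
[5] |7 - 3| = 4 — holds.

The assignment satisfies every constraint.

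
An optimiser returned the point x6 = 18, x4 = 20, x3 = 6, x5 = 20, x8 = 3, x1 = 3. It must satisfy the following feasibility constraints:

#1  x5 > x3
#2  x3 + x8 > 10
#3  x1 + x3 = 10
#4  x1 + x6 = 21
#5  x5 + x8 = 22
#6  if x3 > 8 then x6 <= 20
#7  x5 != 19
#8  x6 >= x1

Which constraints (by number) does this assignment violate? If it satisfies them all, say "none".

Violated: 2, 3, 5.

#1 x5 = 20, x3 = 6; 20 > 6  ✓
#2 x3 + x8 = 6 + 3 = 9; 9 ≤ 10, bound 10 not met  ✗
#3 x1 + x3 = 3 + 6 = 9, not 10  ✗
#4 x1 + x6 = 3 + 18 = 21  ✓
#5 x5 + x8 = 20 + 3 = 23, not 22  ✗
#6 x3 = 6, not > 8; antecedent false, conditional vacuously true  ✓
#7 x5 = 20, and 20 ≠ 19  ✓
#8 x6 = 18, x1 = 3; 18 ≥ 3  ✓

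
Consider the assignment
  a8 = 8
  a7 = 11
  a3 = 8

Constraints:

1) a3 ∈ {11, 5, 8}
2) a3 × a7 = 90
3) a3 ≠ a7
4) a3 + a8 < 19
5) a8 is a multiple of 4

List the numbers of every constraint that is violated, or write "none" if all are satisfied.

Constraint 2 is violated.

1) a3 = 8 is in {11, 5, 8}  ✔
2) a3 × a7 = 8 × 11 = 88, not 90  ✘
3) a3 = 8, a7 = 11; distinct  ✔
4) a3 + a8 = 8 + 8 = 16; 16 < 19  ✔
5) 8 / 4 = 2, so 4 divides 8  ✔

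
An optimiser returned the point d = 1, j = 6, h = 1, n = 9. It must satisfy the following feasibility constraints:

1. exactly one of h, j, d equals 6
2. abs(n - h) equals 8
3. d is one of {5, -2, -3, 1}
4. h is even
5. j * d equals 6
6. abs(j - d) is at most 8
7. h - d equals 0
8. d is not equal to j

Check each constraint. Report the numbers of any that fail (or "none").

1. h=1, j=6, d=1; 1 of them equals 6  ✔
2. abs(9 - 1) = 8  ✔
3. d = 1 is in {5, -2, -3, 1}  ✔
4. h = 1 is odd  ✘
5. j * d = 6 * 1 = 6  ✔
6. abs(6 - 1) = 5; 5 ≤ 8  ✔
7. h - d = 1 - 1 = 0  ✔
8. d = 1, j = 6; distinct  ✔

The assignment fails constraint 4.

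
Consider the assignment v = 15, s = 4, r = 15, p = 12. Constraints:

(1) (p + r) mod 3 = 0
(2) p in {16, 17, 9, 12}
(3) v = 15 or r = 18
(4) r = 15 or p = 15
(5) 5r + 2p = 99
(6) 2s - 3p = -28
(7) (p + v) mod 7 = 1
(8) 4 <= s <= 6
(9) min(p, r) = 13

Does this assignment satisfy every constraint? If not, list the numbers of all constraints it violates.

Violated: 7 and 9.

(1) p + r = 27; 27 mod 3 = 0 — holds.
(2) p = 12 is in {16, 17, 9, 12} — holds.
(3) v = 15 = 15 (first disjunct) — holds.
(4) r = 15 = 15 (first disjunct) — holds.
(5) 5r + 2p = 5(15) + 2(12) = 99 — holds.
(6) 2s - 3p = 2(4) - 3(12) = -28 — holds.
(7) p + v = 27; 27 mod 7 = 6, not 1 — does not hold.
(8) s = 4 lies in [4, 6] — holds.
(9) min(12, 15) = 12, not 13 — does not hold.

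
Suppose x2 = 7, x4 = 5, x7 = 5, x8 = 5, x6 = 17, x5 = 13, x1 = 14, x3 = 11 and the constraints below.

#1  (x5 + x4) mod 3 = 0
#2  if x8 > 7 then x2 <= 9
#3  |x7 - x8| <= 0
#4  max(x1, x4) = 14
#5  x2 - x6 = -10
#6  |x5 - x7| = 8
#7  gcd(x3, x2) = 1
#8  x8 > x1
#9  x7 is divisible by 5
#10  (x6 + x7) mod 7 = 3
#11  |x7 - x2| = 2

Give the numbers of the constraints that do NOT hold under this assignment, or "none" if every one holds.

Constraints 8 and 10 are violated.

#1 x5 + x4 = 18; 18 mod 3 = 0 — satisfied.
#2 x8 = 5, not > 7; antecedent false, conditional vacuously true — satisfied.
#3 |5 - 5| = 0; 0 ≤ 0 — satisfied.
#4 max(14, 5) = 14 — satisfied.
#5 x2 - x6 = 7 - 17 = -10 — satisfied.
#6 |13 - 5| = 8 — satisfied.
#7 gcd(11, 7) = 1 — satisfied.
#8 x8 = 5, x1 = 14; 5 ≤ 14 (want >) — violated.
#9 5 / 5 = 1, so 5 divides 5 — satisfied.
#10 x6 + x7 = 22; 22 mod 7 = 1, not 3 — violated.
#11 |5 - 7| = 2 — satisfied.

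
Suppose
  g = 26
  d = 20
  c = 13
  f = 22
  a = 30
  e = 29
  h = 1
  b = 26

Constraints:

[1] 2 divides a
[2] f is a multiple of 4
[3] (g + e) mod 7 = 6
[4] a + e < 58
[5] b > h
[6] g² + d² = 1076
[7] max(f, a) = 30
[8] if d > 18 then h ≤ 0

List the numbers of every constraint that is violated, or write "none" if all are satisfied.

Constraints 2, 4, and 8 do not hold.

[1] 30 / 2 = 15, so 2 divides 30  OK
[2] 22 = 4×5 + 2, so 4 does not divide 22  FAIL
[3] g + e = 55; 55 mod 7 = 6  OK
[4] a + e = 30 + 29 = 59; 59 ≥ 58, bound 58 not met  FAIL
[5] b = 26, h = 1; 26 > 1  OK
[6] g² + d² = 26² + 20² = 676 + 400 = 1076  OK
[7] max(22, 30) = 30  OK
[8] d = 20 > 18, so we need h ≤ 0; but h = 1 > 0  FAIL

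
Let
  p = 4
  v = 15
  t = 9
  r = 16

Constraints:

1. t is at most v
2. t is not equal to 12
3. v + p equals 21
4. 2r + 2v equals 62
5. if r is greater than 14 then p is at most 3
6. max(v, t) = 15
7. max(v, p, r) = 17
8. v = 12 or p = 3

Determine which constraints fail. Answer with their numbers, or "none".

1. t = 9, v = 15; 9 ≤ 15 — OK.
2. t = 9, and 9 ≠ 12 — OK.
3. v + p = 15 + 4 = 19, not 21 — violated.
4. 2r + 2v = 2(16) + 2(15) = 62 — OK.
5. r = 16 > 14, so we need p ≤ 3; but p = 4 > 3 — violated.
6. max(15, 9) = 15 — OK.
7. max(15, 4, 16) = 16, not 17 — violated.
8. v = 15 ≠ 12 and p = 4 ≠ 3; both disjuncts false — violated.

Constraints 3, 5, 7, 8 are violated.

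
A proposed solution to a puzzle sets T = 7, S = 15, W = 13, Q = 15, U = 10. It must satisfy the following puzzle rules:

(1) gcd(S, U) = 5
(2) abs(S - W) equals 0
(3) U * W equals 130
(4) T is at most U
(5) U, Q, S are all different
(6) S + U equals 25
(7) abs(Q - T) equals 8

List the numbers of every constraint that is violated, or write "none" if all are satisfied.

No — constraints 2, 5 are not satisfied.

(1) gcd(15, 10) = 5 — OK.
(2) abs(15 - 13) = 2, not 0 — violated.
(3) U * W = 10 * 13 = 130 — OK.
(4) T = 7, U = 10; 7 ≤ 10 — OK.
(5) Q = S = 15, not all different — violated.
(6) S + U = 15 + 10 = 25 — OK.
(7) abs(15 - 7) = 8 — OK.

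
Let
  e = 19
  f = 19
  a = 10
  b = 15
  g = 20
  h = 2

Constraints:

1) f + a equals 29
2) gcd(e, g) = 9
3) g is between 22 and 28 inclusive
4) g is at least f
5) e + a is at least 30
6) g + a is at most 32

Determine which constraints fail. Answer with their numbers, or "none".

1) f + a = 19 + 10 = 29  OK
2) gcd(19, 20) = 1, not 9  FAIL
3) g = 20 is outside [22, 28]  FAIL
4) g = 20, f = 19; 20 ≥ 19  OK
5) e + a = 19 + 10 = 29; 29 < 30, bound 30 not met  FAIL
6) g + a = 20 + 10 = 30; 30 ≤ 32  OK

Constraints 2, 3, 5 are violated.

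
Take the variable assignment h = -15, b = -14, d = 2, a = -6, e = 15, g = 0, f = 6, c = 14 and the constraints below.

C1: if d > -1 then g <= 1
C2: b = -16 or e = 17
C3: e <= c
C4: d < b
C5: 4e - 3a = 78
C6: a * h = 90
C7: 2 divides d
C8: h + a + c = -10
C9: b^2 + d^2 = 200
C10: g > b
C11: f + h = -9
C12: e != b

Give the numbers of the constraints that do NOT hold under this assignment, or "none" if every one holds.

C1: d = 2 > -1, so we need g ≤ 1; g = 0 ≤ 1 — OK.
C2: b = -14 ≠ -16 and e = 15 ≠ 17; both disjuncts false — violated.
C3: e = 15, c = 14; 15 > 14 (want ≤) — violated.
C4: d = 2, b = -14; 2 ≥ -14 (want <) — violated.
C5: 4e - 3a = 4(15) - 3(-6) = 78 — OK.
C6: a * h = -6 * (-15) = 90 — OK.
C7: 2 / 2 = 1, so 2 divides 2 — OK.
C8: h + a + c = -15 + (-6) + 14 = -7, not -10 — violated.
C9: b^2 + d^2 = (-14)^2 + 2^2 = 196 + 4 = 200 — OK.
C10: g = 0, b = -14; 0 > -14 — OK.
C11: f + h = 6 + (-15) = -9 — OK.
C12: e = 15, b = -14; distinct — OK.

Violated: 2, 3, 4, 8.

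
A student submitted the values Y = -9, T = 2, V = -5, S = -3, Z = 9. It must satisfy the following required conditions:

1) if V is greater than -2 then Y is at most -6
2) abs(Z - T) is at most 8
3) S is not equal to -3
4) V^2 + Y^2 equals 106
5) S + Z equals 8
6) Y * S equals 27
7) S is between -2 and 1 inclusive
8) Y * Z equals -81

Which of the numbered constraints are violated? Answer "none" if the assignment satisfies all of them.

Constraints 3, 5, and 7 are violated.

1) V = -5, not > -2; antecedent false, conditional vacuously true  holds
2) abs(9 - 2) = 7; 7 ≤ 8  holds
3) S = -3, but -3 is required to differ  fails
4) V^2 + Y^2 = (-5)^2 + (-9)^2 = 25 + 81 = 106  holds
5) S + Z = -3 + 9 = 6, not 8  fails
6) Y * S = -9 * (-3) = 27  holds
7) S = -3 is outside [-2, 1]  fails
8) Y * Z = -9 * 9 = -81  holds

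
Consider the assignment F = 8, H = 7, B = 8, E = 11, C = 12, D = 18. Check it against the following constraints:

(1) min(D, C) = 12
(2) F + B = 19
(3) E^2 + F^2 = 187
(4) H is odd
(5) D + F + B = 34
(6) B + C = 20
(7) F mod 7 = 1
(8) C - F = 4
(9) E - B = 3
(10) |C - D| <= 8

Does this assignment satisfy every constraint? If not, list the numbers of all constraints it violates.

(1) min(18, 12) = 12 — OK.
(2) F + B = 8 + 8 = 16, not 19 — violated.
(3) E^2 + F^2 = 11^2 + 8^2 = 121 + 64 = 185, not 187 — violated.
(4) H = 7 is odd — OK.
(5) D + F + B = 18 + 8 + 8 = 34 — OK.
(6) B + C = 8 + 12 = 20 — OK.
(7) 8 mod 7 = 1 — OK.
(8) C - F = 12 - 8 = 4 — OK.
(9) E - B = 11 - 8 = 3 — OK.
(10) |12 - 18| = 6; 6 ≤ 8 — OK.

The assignment fails constraints 2 and 3.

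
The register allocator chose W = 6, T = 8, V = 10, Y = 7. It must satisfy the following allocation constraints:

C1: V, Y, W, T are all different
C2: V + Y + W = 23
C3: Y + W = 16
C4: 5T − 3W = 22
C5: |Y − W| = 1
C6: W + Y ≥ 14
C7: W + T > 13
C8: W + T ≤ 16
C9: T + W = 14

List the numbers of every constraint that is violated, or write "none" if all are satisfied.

C1: values 10, 7, 6, 8 are pairwise distinct — OK.
C2: V + Y + W = 10 + 7 + 6 = 23 — OK.
C3: Y + W = 7 + 6 = 13, not 16 — violated.
C4: 5T − 3W = 5(8) − 3(6) = 22 — OK.
C5: |7 − 6| = 1 — OK.
C6: W + Y = 6 + 7 = 13; 13 < 14, bound 14 not met — violated.
C7: W + T = 6 + 8 = 14; 14 > 13 — OK.
C8: W + T = 6 + 8 = 14; 14 ≤ 16 — OK.
C9: T + W = 8 + 6 = 14 — OK.

Violated: 3, 6.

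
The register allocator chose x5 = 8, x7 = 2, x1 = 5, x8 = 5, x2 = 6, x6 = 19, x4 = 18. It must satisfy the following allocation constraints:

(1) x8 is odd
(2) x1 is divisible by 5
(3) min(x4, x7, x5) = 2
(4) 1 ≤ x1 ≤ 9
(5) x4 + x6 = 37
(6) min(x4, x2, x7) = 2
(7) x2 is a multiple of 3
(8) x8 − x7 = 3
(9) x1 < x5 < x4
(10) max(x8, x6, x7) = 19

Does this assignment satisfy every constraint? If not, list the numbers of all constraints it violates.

No violations.

(1) x8 = 5 is odd — satisfied.
(2) 5 / 5 = 1, so 5 divides 5 — satisfied.
(3) min(18, 2, 8) = 2 — satisfied.
(4) x1 = 5 lies in [1, 9] — satisfied.
(5) x4 + x6 = 18 + 19 = 37 — satisfied.
(6) min(18, 6, 2) = 2 — satisfied.
(7) 6 / 3 = 2, so 3 divides 6 — satisfied.
(8) x8 − x7 = 5 − 2 = 3 — satisfied.
(9) values 5 < 8 < 18 — satisfied.
(10) max(5, 19, 2) = 19 — satisfied.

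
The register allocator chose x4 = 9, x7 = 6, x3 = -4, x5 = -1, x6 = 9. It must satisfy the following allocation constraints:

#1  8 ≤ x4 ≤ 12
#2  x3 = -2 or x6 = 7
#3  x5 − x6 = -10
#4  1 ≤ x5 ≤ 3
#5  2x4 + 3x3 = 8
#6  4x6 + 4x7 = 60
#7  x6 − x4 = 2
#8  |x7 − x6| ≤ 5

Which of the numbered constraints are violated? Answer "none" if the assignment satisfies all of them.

Constraints 2, 4, 5, 7 do not hold.

#1 x4 = 9 lies in [8, 12] — holds.
#2 x3 = -4 ≠ -2 and x6 = 9 ≠ 7; both disjuncts false — fails.
#3 x5 − x6 = -1 − 9 = -10 — holds.
#4 x5 = -1 is outside [1, 3] — fails.
#5 2x4 + 3x3 = 2(9) + 3(-4) = 6, not 8 — fails.
#6 4x6 + 4x7 = 4(9) + 4(6) = 60 — holds.
#7 x6 − x4 = 9 − 9 = 0, not 2 — fails.
#8 |6 − 9| = 3; 3 ≤ 5 — holds.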